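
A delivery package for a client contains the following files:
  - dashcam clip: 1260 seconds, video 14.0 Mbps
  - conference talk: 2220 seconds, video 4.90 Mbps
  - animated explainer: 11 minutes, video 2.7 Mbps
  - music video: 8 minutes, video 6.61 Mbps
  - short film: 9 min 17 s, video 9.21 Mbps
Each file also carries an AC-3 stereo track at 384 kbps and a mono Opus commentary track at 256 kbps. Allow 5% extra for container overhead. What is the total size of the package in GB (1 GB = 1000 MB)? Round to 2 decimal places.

5.50 GB

Audio total: 384 + 256 = 640 kbps = 0.640 Mbps.
dashcam clip: 14.640 Mbps × 1260 s × 1.05 = 19368.7 Mb
conference talk: 5.540 Mbps × 2220 s × 1.05 = 12913.7 Mb
animated explainer: 3.340 Mbps × 660 s × 1.05 = 2314.6 Mb
music video: 7.250 Mbps × 480 s × 1.05 = 3654.0 Mb
short film: 9.850 Mbps × 557 s × 1.05 = 5760.8 Mb
Total: 44011.9 Mb = 5501.5 MB.
= 5.501 GB.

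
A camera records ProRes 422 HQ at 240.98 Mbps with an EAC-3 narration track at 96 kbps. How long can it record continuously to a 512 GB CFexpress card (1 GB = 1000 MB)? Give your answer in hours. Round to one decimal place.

4.7 hours

Audio: 96 kbps = 0.096 Mbps.
Total bitrate: 240.98 + 0.096 = 241.076 Mbps.
Capacity: 512 GB = 4,096,000 Mb.
Recording time: 4,096,000 / 241.076 = 16,990 s ≈ 4.72 hours.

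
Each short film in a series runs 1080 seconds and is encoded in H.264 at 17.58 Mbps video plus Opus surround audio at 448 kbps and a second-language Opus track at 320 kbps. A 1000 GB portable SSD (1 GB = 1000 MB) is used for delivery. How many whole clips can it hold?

403

Audio total: 448 + 320 = 768 kbps = 0.768 Mbps.
Total bitrate: 18.348 Mbps.
Per item: 18.348 Mbps × 1080 s = 19,816 Mb = 2,477 MB.
Capacity: 1000 GB = 8,000,000 Mb; 403.72 items → 403 complete.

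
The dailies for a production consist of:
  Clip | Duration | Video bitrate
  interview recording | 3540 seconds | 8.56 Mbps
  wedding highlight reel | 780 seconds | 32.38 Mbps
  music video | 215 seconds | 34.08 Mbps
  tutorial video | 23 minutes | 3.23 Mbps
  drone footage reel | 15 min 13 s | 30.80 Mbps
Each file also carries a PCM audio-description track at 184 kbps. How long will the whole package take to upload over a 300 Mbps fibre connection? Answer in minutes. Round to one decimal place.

Audio: 184 kbps = 0.184 Mbps.
interview recording: 8.744 Mbps × 3540 s = 30953.8 Mb
wedding highlight reel: 32.564 Mbps × 780 s = 25399.9 Mb
music video: 34.264 Mbps × 215 s = 7366.8 Mb
tutorial video: 3.414 Mbps × 1380 s = 4711.3 Mb
drone footage reel: 30.984 Mbps × 913 s = 28288.4 Mb
Total: 96720.2 Mb = 12090.0 MB.
At 300 Mbps: 96720.2 / 300 = 322 s ≈ 5.37 minutes.

5.4 minutes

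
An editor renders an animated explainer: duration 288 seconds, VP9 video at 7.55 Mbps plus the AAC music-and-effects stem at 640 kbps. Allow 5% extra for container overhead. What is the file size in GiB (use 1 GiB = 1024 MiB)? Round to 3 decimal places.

0.288 GiB

Audio: 640 kbps = 0.640 Mbps.
Total bitrate: 7.55 + 0.640 = 8.190 Mbps.
Stream data: 8.190 Mbps × 288 s = 2358.7 Mb.
With 5% container overhead: ×1.05.
2,477 Mb = 309,582,000 bytes ÷ 1,073,741,824 = 0.2883 GiB.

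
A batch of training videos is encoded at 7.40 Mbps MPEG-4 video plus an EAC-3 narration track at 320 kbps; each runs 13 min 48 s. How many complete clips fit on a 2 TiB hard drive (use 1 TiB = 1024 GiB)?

13 min 48 s = 828 s
Audio: 320 kbps = 0.320 Mbps.
Total bitrate: 7.720 Mbps.
Per item: 7.720 Mbps × 828 s = 6,392 Mb = 799.0 MB.
Capacity: 2 TiB = 17,592,186 Mb; 2752.15 items → 2752 complete.

2752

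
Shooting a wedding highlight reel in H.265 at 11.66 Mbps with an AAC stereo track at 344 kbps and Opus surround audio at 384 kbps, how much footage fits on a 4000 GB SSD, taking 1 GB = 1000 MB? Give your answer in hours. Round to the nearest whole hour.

Audio total: 344 + 384 = 728 kbps = 0.728 Mbps.
Total bitrate: 11.66 + 0.728 = 12.388 Mbps.
Capacity: 4000 GB = 32,000,000 Mb.
Recording time: 32,000,000 / 12.388 = 2,583,145 s ≈ 718 hours.

718 hours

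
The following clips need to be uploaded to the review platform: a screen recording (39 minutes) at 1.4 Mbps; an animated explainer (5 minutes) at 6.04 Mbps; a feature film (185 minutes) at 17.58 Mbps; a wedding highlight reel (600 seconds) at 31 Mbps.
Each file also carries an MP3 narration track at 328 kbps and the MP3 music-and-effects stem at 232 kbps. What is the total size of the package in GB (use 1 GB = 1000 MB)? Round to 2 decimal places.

Audio total: 328 + 232 = 560 kbps = 0.560 Mbps.
screen recording: 1.960 Mbps × 2340 s = 4586.4 Mb
animated explainer: 6.600 Mbps × 300 s = 1980.0 Mb
feature film: 18.140 Mbps × 11100 s = 201354.0 Mb
wedding highlight reel: 31.560 Mbps × 600 s = 18936.0 Mb
Total: 226856.4 Mb = 28357.0 MB.
= 28.36 GB.

28.36 GB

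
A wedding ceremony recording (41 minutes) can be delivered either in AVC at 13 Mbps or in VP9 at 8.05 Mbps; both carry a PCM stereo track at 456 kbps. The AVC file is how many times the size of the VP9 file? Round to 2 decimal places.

41 min = 2460 s
Audio: 456 kbps = 0.456 Mbps.
AVC: 13.456 Mbps × 2460 s = 33101.8 Mb = 4.138 GB.
VP9: 8.506 Mbps × 2460 s = 20924.8 Mb = 2.616 GB.
Ratio: 4.138 / 2.616 = 1.582.

1.58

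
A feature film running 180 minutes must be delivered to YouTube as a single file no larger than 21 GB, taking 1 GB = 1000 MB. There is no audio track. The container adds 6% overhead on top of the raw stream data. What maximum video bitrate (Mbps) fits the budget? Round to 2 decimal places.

Budget: 21 GB = 168000.0 Mb.
Stream payload after overhead: 168000.0 / 1.06 = 158490.6 Mb.
180 min = 10800 s
Total bitrate budget: 158490.6 Mb / 10800 s = 14.675 Mbps.

14.68 Mbps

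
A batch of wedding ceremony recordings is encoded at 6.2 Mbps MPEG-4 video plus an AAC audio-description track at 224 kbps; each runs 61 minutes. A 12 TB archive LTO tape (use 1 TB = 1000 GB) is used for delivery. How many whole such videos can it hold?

61 min = 3660 s
Audio: 224 kbps = 0.224 Mbps.
Total bitrate: 6.424 Mbps.
Per item: 6.424 Mbps × 3660 s = 23,512 Mb = 2,939 MB.
Capacity: 12 TB = 96,000,000 Mb; 4083.05 items → 4083 complete.

4083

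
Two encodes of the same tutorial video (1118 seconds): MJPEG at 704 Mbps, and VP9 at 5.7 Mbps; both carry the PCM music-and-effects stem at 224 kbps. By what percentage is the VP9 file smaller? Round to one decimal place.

Audio: 224 kbps = 0.224 Mbps.
MJPEG: 704.224 Mbps × 1118 s = 787322.4 Mb = 98.415 GB.
VP9: 5.924 Mbps × 1118 s = 6623.0 Mb = 0.828 GB.
Reduction: (1 − 0.828/98.415) × 100 = 99.16%.

99.2%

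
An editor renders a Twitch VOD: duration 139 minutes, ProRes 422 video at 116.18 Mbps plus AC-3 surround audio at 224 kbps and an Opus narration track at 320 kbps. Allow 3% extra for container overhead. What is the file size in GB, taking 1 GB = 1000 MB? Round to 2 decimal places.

139 min = 8340 s
Audio total: 224 + 320 = 544 kbps = 0.544 Mbps.
Total bitrate: 116.18 + 0.544 = 116.724 Mbps.
Stream data: 116.724 Mbps × 8340 s = 973478.2 Mb.
With 3% container overhead: ×1.03.
1,002,683 Mb ÷ 8 = 125,335 MB → 125.3 GB.

125.34 GB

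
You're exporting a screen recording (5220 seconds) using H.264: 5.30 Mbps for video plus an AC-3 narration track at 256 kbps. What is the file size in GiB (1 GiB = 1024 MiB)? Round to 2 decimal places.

Audio: 256 kbps = 0.256 Mbps.
Total bitrate: 5.30 + 0.256 = 5.556 Mbps.
Stream data: 5.556 Mbps × 5220 s = 29002.3 Mb.
29,002 Mb = 3,625,290,000 bytes ÷ 1,073,741,824 = 3.376 GiB.

3.38 GiB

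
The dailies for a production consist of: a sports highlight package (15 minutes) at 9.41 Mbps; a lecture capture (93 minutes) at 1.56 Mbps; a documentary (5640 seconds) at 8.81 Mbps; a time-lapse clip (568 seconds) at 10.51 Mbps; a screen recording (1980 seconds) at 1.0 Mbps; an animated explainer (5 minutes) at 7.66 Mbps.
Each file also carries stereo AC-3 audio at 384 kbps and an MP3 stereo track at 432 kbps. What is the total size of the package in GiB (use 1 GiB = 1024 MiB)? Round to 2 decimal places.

10.40 GiB

Audio total: 384 + 432 = 816 kbps = 0.816 Mbps.
sports highlight package: 10.226 Mbps × 900 s = 9203.4 Mb
lecture capture: 2.376 Mbps × 5580 s = 13258.1 Mb
documentary: 9.626 Mbps × 5640 s = 54290.6 Mb
time-lapse clip: 11.326 Mbps × 568 s = 6433.2 Mb
screen recording: 1.816 Mbps × 1980 s = 3595.7 Mb
animated explainer: 8.476 Mbps × 300 s = 2542.8 Mb
Total: 89323.8 Mb = 11165.5 MB.
= 10.40 GiB.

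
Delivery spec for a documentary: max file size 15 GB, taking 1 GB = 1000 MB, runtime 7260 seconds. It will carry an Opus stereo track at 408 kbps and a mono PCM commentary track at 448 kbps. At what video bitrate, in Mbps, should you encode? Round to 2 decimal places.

Budget: 15 GB = 120000.0 Mb.
Total bitrate budget: 120000.0 Mb / 7260 s = 16.529 Mbps.
Audio total: 408 + 448 = 856 kbps = 0.856 Mbps.
Video: 16.529 − 0.856 = 15.673 Mbps.

15.67 Mbps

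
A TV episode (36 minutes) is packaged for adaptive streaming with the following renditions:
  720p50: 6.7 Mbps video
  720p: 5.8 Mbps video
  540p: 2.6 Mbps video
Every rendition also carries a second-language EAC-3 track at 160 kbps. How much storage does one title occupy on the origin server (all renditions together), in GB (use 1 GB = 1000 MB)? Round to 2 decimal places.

36 min = 2160 s
Audio: 160 kbps = 0.160 Mbps.
Sum of rendition bitrates: (6.7+0.160) + (5.8+0.160) + (2.6+0.160) = 15.580 Mbps.
× 2160 s = 33,653 Mb = 4,207 MB = 4.207 GB.

4.21 GB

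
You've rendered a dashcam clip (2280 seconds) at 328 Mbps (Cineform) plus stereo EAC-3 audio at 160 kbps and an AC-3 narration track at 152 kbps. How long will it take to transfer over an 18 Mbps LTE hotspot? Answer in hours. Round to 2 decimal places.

Audio total: 160 + 152 = 312 kbps = 0.312 Mbps.
Total bitrate: 328.312 Mbps.
File: 328.312 Mbps × 2280 s = 748551.4 Mb.
At 18 Mbps: 748551.4 / 18 = 41586.2 s ≈ 11.6 hours.

11.55 hours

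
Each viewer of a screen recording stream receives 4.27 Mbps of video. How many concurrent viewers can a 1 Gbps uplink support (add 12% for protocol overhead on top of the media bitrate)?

209

On the wire with 12% overhead: 4.782 Mbps.
1 Gbps = 1,000 Mbps; 1,000 / 4.782 = 209.10 → 209 viewers.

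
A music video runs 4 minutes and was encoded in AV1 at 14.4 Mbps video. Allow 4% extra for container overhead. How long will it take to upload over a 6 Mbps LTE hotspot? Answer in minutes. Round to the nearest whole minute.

10 minutes

4 min = 240 s
File: 14.400 Mbps × 240 s = 3456.0 Mb.
With 4% container overhead: ×1.04. → 3594.2 Mb.
At 6 Mbps: 3594.2 / 6 = 599.0 s ≈ 9.98 minutes.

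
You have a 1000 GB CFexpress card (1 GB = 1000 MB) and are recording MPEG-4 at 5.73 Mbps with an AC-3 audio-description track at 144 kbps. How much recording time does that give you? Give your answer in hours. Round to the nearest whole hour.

378 hours

Audio: 144 kbps = 0.144 Mbps.
Total bitrate: 5.73 + 0.144 = 5.874 Mbps.
Capacity: 1000 GB = 8,000,000 Mb.
Recording time: 8,000,000 / 5.874 = 1,361,934 s ≈ 378 hours.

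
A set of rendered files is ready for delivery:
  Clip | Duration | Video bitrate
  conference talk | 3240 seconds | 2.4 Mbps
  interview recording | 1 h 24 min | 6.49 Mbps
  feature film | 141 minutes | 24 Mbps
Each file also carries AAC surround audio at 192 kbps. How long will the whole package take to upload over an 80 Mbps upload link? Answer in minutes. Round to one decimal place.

Audio: 192 kbps = 0.192 Mbps.
conference talk: 2.592 Mbps × 3240 s = 8398.1 Mb
interview recording: 6.682 Mbps × 5040 s = 33677.3 Mb
feature film: 24.192 Mbps × 8460 s = 204664.3 Mb
Total: 246739.7 Mb = 30842.5 MB.
At 80 Mbps: 246739.7 / 80 = 3084 s ≈ 51.4 minutes.

51.4 minutes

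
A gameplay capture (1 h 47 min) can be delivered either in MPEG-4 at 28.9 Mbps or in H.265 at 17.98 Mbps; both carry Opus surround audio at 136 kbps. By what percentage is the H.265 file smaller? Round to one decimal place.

37.6%

1 h 47 min = 107 min = 6420 s
Audio: 136 kbps = 0.136 Mbps.
MPEG-4: 29.036 Mbps × 6420 s = 186411.1 Mb = 23.301 GB.
H.265: 18.116 Mbps × 6420 s = 116304.7 Mb = 14.538 GB.
Reduction: (1 − 14.538/23.301) × 100 = 37.61%.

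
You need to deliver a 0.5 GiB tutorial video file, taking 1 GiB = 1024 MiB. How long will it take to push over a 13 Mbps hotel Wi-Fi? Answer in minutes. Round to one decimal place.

File: 0.5 GiB = 4295.0 Mb.
At 13 Mbps: 4295.0 / 13 = 330.4 s ≈ 5.51 minutes.

5.5 minutes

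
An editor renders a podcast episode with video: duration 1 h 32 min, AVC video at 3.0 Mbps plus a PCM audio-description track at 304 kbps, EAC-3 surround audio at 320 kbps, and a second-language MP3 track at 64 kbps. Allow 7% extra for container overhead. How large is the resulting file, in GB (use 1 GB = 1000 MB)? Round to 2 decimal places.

1 h 32 min = 92 min = 5520 s
Audio total: 304 + 320 + 64 = 688 kbps = 0.688 Mbps.
Total bitrate: 3.0 + 0.688 = 3.688 Mbps.
Stream data: 3.688 Mbps × 5520 s = 20357.8 Mb.
With 7% container overhead: ×1.07.
21,783 Mb ÷ 8 = 2,723 MB → 2.723 GB.

2.72 GB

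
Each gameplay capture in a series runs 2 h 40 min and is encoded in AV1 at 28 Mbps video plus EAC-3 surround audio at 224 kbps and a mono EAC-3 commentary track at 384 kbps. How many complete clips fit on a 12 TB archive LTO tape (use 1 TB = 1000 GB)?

349

2 h 40 min = 160 min = 9600 s
Audio total: 224 + 384 = 608 kbps = 0.608 Mbps.
Total bitrate: 28.608 Mbps.
Per item: 28.608 Mbps × 9600 s = 274,637 Mb = 34,330 MB.
Capacity: 12 TB = 96,000,000 Mb; 349.55 items → 349 complete.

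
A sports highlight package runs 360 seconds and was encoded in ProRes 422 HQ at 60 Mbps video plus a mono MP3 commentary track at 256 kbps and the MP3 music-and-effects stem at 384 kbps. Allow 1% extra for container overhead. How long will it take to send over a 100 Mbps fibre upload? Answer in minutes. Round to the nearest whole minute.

4 minutes

Audio total: 256 + 384 = 640 kbps = 0.640 Mbps.
Total bitrate: 60.640 Mbps.
File: 60.640 Mbps × 360 s = 21830.4 Mb.
With 1% container overhead: ×1.01. → 22048.7 Mb.
At 100 Mbps: 22048.7 / 100 = 220.5 s ≈ 3.67 minutes.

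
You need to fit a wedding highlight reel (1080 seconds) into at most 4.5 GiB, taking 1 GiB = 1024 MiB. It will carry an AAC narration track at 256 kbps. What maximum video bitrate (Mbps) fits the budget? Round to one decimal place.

35.5 Mbps

Budget: 4.5 GiB = 38654.7 Mb.
Total bitrate budget: 38654.7 Mb / 1080 s = 35.791 Mbps.
Audio: 256 kbps = 0.256 Mbps.
Video: 35.791 − 0.256 = 35.535 Mbps.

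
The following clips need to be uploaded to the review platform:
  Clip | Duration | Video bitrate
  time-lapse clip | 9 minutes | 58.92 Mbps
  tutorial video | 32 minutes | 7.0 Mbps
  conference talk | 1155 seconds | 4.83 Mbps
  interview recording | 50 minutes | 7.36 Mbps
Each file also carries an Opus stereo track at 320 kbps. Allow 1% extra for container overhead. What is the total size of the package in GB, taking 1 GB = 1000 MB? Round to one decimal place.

Audio: 320 kbps = 0.320 Mbps.
time-lapse clip: 59.240 Mbps × 540 s × 1.01 = 32309.5 Mb
tutorial video: 7.320 Mbps × 1920 s × 1.01 = 14194.9 Mb
conference talk: 5.150 Mbps × 1155 s × 1.01 = 6007.7 Mb
interview recording: 7.680 Mbps × 3000 s × 1.01 = 23270.4 Mb
Total: 75782.6 Mb = 9472.8 MB.
= 9.473 GB.

9.5 GB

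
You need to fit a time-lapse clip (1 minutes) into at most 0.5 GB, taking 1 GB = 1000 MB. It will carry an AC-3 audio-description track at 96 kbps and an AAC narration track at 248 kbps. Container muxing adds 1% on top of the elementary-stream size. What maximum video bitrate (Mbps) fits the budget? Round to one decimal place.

65.7 Mbps

Budget: 0.5 GB = 4000.0 Mb.
Stream payload after overhead: 4000.0 / 1.01 = 3960.4 Mb.
Total bitrate budget: 3960.4 Mb / 60 s = 66.007 Mbps.
Audio total: 96 + 248 = 344 kbps = 0.344 Mbps.
Video: 66.007 − 0.344 = 65.663 Mbps.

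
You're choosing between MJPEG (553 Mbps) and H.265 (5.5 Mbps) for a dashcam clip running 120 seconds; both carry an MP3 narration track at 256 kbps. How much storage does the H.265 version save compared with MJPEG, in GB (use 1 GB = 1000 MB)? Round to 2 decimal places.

Audio: 256 kbps = 0.256 Mbps.
MJPEG: 553.256 Mbps × 120 s = 66390.7 Mb = 8.299 GB.
H.265: 5.756 Mbps × 120 s = 690.7 Mb = 0.086 GB.
Saving: 8.299 − 0.086 = 8.213 GB.

8.21 GB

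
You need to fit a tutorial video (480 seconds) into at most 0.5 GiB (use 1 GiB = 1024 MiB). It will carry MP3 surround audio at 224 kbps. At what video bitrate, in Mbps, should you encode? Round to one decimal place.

Budget: 0.5 GiB = 4295.0 Mb.
Total bitrate budget: 4295.0 Mb / 480 s = 8.948 Mbps.
Audio: 224 kbps = 0.224 Mbps.
Video: 8.948 − 0.224 = 8.724 Mbps.

8.7 Mbps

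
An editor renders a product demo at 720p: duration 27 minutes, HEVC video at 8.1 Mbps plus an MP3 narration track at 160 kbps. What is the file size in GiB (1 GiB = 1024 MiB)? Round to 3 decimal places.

27 min = 1620 s
Audio: 160 kbps = 0.160 Mbps.
Total bitrate: 8.1 + 0.160 = 8.260 Mbps.
Stream data: 8.260 Mbps × 1620 s = 13381.2 Mb.
13,381 Mb = 1,672,650,000 bytes ÷ 1,073,741,824 = 1.558 GiB.

1.558 GiB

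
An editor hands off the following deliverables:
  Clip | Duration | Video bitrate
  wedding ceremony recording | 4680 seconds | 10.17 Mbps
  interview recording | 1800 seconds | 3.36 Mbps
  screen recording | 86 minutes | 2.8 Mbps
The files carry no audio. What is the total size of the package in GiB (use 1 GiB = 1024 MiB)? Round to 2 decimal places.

7.93 GiB

wedding ceremony recording: 10.170 Mbps × 4680 s = 47595.6 Mb
interview recording: 3.360 Mbps × 1800 s = 6048.0 Mb
screen recording: 2.800 Mbps × 5160 s = 14448.0 Mb
Total: 68091.6 Mb = 8511.5 MB.
= 7.927 GiB.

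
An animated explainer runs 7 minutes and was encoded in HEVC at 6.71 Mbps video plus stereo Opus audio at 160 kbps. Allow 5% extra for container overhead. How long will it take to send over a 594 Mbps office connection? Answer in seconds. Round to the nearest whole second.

5 seconds

7 min = 420 s
Audio: 160 kbps = 0.160 Mbps.
Total bitrate: 6.870 Mbps.
File: 6.870 Mbps × 420 s = 2885.4 Mb.
With 5% container overhead: ×1.05. → 3029.7 Mb.
At 594 Mbps: 3029.7 / 594 = 5.1 s ≈ 5.1 seconds.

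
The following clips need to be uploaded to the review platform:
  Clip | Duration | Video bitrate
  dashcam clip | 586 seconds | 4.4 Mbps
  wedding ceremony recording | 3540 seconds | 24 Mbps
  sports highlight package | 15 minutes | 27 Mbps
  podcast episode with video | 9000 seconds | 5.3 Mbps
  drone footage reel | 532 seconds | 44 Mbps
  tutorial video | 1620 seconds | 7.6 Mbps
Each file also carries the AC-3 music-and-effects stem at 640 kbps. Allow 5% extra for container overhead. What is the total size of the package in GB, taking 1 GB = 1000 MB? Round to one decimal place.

Audio: 640 kbps = 0.640 Mbps.
dashcam clip: 5.040 Mbps × 586 s × 1.05 = 3101.1 Mb
wedding ceremony recording: 24.640 Mbps × 3540 s × 1.05 = 91586.9 Mb
sports highlight package: 27.640 Mbps × 900 s × 1.05 = 26119.8 Mb
podcast episode with video: 5.940 Mbps × 9000 s × 1.05 = 56133.0 Mb
drone footage reel: 44.640 Mbps × 532 s × 1.05 = 24935.9 Mb
tutorial video: 8.240 Mbps × 1620 s × 1.05 = 14016.2 Mb
Total: 215892.9 Mb = 26986.6 MB.
= 26.99 GB.

27.0 GB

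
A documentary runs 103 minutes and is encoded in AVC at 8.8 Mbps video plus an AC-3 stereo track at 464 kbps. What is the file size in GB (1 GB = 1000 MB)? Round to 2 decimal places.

7.16 GB

103 min = 6180 s
Audio: 464 kbps = 0.464 Mbps.
Total bitrate: 8.8 + 0.464 = 9.264 Mbps.
Stream data: 9.264 Mbps × 6180 s = 57251.5 Mb.
57,252 Mb ÷ 8 = 7,156 MB → 7.156 GB.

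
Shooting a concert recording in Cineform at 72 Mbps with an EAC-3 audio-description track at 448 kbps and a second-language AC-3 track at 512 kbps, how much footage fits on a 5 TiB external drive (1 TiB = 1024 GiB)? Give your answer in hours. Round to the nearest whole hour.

167 hours

Audio total: 448 + 512 = 960 kbps = 0.960 Mbps.
Total bitrate: 72 + 0.960 = 72.960 Mbps.
Capacity: 5 TiB = 43,980,465 Mb.
Recording time: 43,980,465 / 72.960 = 602,802 s ≈ 167 hours.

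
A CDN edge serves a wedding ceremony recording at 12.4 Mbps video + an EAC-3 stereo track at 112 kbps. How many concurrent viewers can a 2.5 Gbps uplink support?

Audio: 112 kbps = 0.112 Mbps.
Per-viewer media rate: 12.512 Mbps.
2.5 Gbps = 2,500 Mbps; 2,500 / 12.512 = 199.81 → 199 viewers.

199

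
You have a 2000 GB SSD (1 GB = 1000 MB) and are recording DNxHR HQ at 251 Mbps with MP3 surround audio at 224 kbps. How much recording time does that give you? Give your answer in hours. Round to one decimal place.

17.7 hours

Audio: 224 kbps = 0.224 Mbps.
Total bitrate: 251 + 0.224 = 251.224 Mbps.
Capacity: 2000 GB = 16,000,000 Mb.
Recording time: 16,000,000 / 251.224 = 63,688 s ≈ 17.7 hours.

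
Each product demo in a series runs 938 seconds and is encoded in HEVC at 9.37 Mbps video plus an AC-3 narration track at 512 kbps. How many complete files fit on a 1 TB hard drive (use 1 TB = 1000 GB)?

Audio: 512 kbps = 0.512 Mbps.
Total bitrate: 9.882 Mbps.
Per item: 9.882 Mbps × 938 s = 9,269 Mb = 1,159 MB.
Capacity: 1 TB = 8,000,000 Mb; 863.06 items → 863 complete.

863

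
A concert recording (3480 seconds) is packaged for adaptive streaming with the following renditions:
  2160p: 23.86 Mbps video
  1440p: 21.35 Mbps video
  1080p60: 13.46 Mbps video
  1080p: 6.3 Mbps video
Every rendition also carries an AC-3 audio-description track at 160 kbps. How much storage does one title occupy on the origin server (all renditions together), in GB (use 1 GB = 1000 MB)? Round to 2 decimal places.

Audio: 160 kbps = 0.160 Mbps.
Sum of rendition bitrates: (23.86+0.160) + (21.35+0.160) + (13.46+0.160) + (6.3+0.160) = 65.610 Mbps.
× 3480 s = 228,323 Mb = 28,540 MB = 28.54 GB.

28.54 GB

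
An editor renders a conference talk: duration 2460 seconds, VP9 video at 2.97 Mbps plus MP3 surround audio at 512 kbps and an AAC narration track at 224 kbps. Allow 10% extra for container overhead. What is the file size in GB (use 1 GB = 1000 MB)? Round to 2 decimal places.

1.25 GB

Audio total: 512 + 224 = 736 kbps = 0.736 Mbps.
Total bitrate: 2.97 + 0.736 = 3.706 Mbps.
Stream data: 3.706 Mbps × 2460 s = 9116.8 Mb.
With 10% container overhead: ×1.10.
10,028 Mb ÷ 8 = 1,254 MB → 1.254 GB.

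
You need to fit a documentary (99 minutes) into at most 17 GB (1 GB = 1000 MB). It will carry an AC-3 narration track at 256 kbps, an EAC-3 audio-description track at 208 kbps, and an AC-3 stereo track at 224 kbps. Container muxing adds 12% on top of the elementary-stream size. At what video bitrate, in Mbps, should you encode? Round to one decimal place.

19.8 Mbps

Budget: 17 GB = 136000.0 Mb.
Stream payload after overhead: 136000.0 / 1.12 = 121428.6 Mb.
99 min = 5940 s
Total bitrate budget: 121428.6 Mb / 5940 s = 20.443 Mbps.
Audio total: 256 + 208 + 224 = 688 kbps = 0.688 Mbps.
Video: 20.443 − 0.688 = 19.755 Mbps.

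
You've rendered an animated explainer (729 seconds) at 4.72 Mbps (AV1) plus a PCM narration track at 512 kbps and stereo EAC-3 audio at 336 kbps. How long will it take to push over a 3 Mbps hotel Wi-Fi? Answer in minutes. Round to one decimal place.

Audio total: 512 + 336 = 848 kbps = 0.848 Mbps.
Total bitrate: 5.568 Mbps.
File: 5.568 Mbps × 729 s = 4059.1 Mb.
At 3 Mbps: 4059.1 / 3 = 1353.0 s ≈ 22.6 minutes.

22.6 minutes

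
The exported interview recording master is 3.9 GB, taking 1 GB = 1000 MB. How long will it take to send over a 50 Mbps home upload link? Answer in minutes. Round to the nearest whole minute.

10 minutes

File: 3.9 GB = 31200.0 Mb.
At 50 Mbps: 31200.0 / 50 = 624.0 s ≈ 10.4 minutes.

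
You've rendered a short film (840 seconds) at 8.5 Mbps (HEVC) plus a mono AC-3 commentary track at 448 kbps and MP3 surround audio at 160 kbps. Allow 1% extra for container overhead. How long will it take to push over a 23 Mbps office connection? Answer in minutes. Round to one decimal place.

Audio total: 448 + 160 = 608 kbps = 0.608 Mbps.
Total bitrate: 9.108 Mbps.
File: 9.108 Mbps × 840 s = 7650.7 Mb.
With 1% container overhead: ×1.01. → 7727.2 Mb.
At 23 Mbps: 7727.2 / 23 = 336.0 s ≈ 5.6 minutes.

5.6 minutes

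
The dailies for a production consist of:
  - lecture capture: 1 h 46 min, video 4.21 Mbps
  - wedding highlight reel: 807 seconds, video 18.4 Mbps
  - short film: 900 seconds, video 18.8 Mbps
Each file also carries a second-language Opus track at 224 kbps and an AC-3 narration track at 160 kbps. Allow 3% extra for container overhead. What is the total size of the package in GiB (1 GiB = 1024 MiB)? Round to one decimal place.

Audio total: 224 + 160 = 384 kbps = 0.384 Mbps.
lecture capture: 4.594 Mbps × 6360 s × 1.03 = 30094.4 Mb
wedding highlight reel: 18.784 Mbps × 807 s × 1.03 = 15613.4 Mb
short film: 19.184 Mbps × 900 s × 1.03 = 17783.6 Mb
Total: 63491.4 Mb = 7936.4 MB.
= 7.391 GiB.

7.4 GiB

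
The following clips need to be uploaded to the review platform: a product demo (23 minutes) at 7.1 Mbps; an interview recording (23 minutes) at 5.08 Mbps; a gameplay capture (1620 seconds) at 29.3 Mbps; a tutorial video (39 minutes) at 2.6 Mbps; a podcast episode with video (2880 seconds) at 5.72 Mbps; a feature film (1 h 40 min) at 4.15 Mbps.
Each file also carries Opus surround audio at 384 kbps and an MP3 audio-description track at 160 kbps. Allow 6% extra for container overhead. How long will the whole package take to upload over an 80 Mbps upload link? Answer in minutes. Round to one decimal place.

Audio total: 384 + 160 = 544 kbps = 0.544 Mbps.
product demo: 7.644 Mbps × 1380 s × 1.06 = 11181.6 Mb
interview recording: 5.624 Mbps × 1380 s × 1.06 = 8226.8 Mb
gameplay capture: 29.844 Mbps × 1620 s × 1.06 = 51248.1 Mb
tutorial video: 3.144 Mbps × 2340 s × 1.06 = 7798.4 Mb
podcast episode with video: 6.264 Mbps × 2880 s × 1.06 = 19122.7 Mb
feature film: 4.694 Mbps × 6000 s × 1.06 = 29853.8 Mb
Total: 127431.5 Mb = 15928.9 MB.
At 80 Mbps: 127431.5 / 80 = 1593 s ≈ 26.5 minutes.

26.5 minutes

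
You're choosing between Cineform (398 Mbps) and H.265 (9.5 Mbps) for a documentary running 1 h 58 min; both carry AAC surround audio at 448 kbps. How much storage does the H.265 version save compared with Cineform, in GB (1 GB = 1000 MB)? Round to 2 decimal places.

343.82 GB

1 h 58 min = 118 min = 7080 s
Audio: 448 kbps = 0.448 Mbps.
Cineform: 398.448 Mbps × 7080 s = 2821011.8 Mb = 352.626 GB.
H.265: 9.948 Mbps × 7080 s = 70431.8 Mb = 8.804 GB.
Saving: 352.626 − 8.804 = 343.822 GB.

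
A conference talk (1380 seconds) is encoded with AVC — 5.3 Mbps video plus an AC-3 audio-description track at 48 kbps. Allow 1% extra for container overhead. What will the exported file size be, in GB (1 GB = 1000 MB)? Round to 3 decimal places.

0.932 GB

Audio: 48 kbps = 0.048 Mbps.
Total bitrate: 5.3 + 0.048 = 5.348 Mbps.
Stream data: 5.348 Mbps × 1380 s = 7380.2 Mb.
With 1% container overhead: ×1.01.
7,454 Mb ÷ 8 = 931.8 MB → 0.9318 GB.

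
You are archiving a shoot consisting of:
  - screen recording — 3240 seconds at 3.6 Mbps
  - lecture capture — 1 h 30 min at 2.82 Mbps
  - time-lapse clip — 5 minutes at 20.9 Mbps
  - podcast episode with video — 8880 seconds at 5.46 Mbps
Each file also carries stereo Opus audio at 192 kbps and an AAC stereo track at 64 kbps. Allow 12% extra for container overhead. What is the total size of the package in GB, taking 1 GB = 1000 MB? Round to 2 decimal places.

Audio total: 192 + 64 = 256 kbps = 0.256 Mbps.
screen recording: 3.856 Mbps × 3240 s × 1.12 = 13992.7 Mb
lecture capture: 3.076 Mbps × 5400 s × 1.12 = 18603.6 Mb
time-lapse clip: 21.156 Mbps × 300 s × 1.12 = 7108.4 Mb
podcast episode with video: 5.716 Mbps × 8880 s × 1.12 = 56849.0 Mb
Total: 96553.8 Mb = 12069.2 MB.
= 12.07 GB.

12.07 GB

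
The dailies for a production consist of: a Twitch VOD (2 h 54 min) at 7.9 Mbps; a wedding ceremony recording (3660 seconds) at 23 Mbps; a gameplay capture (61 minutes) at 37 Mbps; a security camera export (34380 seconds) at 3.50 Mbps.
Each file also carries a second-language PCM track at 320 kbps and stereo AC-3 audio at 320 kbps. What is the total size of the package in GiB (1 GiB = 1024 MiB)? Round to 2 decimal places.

Audio total: 320 + 320 = 640 kbps = 0.640 Mbps.
Twitch VOD: 8.540 Mbps × 10440 s = 89157.6 Mb
wedding ceremony recording: 23.640 Mbps × 3660 s = 86522.4 Mb
gameplay capture: 37.640 Mbps × 3660 s = 137762.4 Mb
security camera export: 4.140 Mbps × 34380 s = 142333.2 Mb
Total: 455775.6 Mb = 56971.9 MB.
= 53.06 GiB.

53.06 GiB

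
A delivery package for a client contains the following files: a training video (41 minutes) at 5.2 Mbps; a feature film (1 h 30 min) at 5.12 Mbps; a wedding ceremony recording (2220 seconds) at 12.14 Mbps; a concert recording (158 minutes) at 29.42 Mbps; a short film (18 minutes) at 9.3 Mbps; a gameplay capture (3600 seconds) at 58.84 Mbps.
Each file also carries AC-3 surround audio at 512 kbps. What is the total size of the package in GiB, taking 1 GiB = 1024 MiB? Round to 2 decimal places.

Audio: 512 kbps = 0.512 Mbps.
training video: 5.712 Mbps × 2460 s = 14051.5 Mb
feature film: 5.632 Mbps × 5400 s = 30412.8 Mb
wedding ceremony recording: 12.652 Mbps × 2220 s = 28087.4 Mb
concert recording: 29.932 Mbps × 9480 s = 283755.4 Mb
short film: 9.812 Mbps × 1080 s = 10597.0 Mb
gameplay capture: 59.352 Mbps × 3600 s = 213667.2 Mb
Total: 580571.3 Mb = 72571.4 MB.
= 67.59 GiB.

67.59 GiB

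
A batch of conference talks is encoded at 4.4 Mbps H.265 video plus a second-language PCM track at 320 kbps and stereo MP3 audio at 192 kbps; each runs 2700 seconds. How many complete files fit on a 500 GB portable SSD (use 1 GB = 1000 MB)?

301

Audio total: 320 + 192 = 512 kbps = 0.512 Mbps.
Total bitrate: 4.912 Mbps.
Per item: 4.912 Mbps × 2700 s = 13,262 Mb = 1,658 MB.
Capacity: 500 GB = 4,000,000 Mb; 301.60 items → 301 complete.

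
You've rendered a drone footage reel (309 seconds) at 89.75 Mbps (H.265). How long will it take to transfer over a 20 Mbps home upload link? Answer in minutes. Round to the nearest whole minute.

23 minutes

File: 89.750 Mbps × 309 s = 27732.8 Mb.
At 20 Mbps: 27732.8 / 20 = 1386.6 s ≈ 23.1 minutes.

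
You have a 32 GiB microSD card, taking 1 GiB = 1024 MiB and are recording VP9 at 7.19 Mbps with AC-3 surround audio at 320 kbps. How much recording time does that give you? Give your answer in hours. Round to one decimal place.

Audio: 320 kbps = 0.320 Mbps.
Total bitrate: 7.19 + 0.320 = 7.510 Mbps.
Capacity: 32 GiB = 274,878 Mb.
Recording time: 274,878 / 7.510 = 36,602 s ≈ 10.2 hours.

10.2 hours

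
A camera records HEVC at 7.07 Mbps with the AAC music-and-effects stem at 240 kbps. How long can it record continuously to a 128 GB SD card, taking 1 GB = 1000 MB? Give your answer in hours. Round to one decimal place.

38.9 hours

Audio: 240 kbps = 0.240 Mbps.
Total bitrate: 7.07 + 0.240 = 7.310 Mbps.
Capacity: 128 GB = 1,024,000 Mb.
Recording time: 1,024,000 / 7.310 = 140,082 s ≈ 38.9 hours.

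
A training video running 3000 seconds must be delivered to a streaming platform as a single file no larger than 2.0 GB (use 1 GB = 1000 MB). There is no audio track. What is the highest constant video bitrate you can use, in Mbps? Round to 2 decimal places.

5.33 Mbps

Budget: 2.0 GB = 16000.0 Mb.
Total bitrate budget: 16000.0 Mb / 3000 s = 5.333 Mbps.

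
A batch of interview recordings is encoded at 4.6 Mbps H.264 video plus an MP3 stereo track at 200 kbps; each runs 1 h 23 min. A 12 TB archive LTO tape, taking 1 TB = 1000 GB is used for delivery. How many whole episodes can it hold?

4016

1 h 23 min = 83 min = 4980 s
Audio: 200 kbps = 0.200 Mbps.
Total bitrate: 4.800 Mbps.
Per item: 4.800 Mbps × 4980 s = 23,904 Mb = 2,988 MB.
Capacity: 12 TB = 96,000,000 Mb; 4016.06 items → 4016 complete.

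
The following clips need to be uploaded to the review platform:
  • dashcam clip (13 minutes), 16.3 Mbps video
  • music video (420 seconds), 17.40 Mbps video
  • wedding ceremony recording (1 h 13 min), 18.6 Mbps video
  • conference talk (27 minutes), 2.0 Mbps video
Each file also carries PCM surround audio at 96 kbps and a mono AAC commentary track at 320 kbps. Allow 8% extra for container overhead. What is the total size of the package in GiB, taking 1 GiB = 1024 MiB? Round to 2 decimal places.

13.54 GiB

Audio total: 96 + 320 = 416 kbps = 0.416 Mbps.
dashcam clip: 16.716 Mbps × 780 s × 1.08 = 14081.6 Mb
music video: 17.816 Mbps × 420 s × 1.08 = 8081.3 Mb
wedding ceremony recording: 19.016 Mbps × 4380 s × 1.08 = 89953.3 Mb
conference talk: 2.416 Mbps × 1620 s × 1.08 = 4227.0 Mb
Total: 116343.2 Mb = 14542.9 MB.
= 13.54 GiB.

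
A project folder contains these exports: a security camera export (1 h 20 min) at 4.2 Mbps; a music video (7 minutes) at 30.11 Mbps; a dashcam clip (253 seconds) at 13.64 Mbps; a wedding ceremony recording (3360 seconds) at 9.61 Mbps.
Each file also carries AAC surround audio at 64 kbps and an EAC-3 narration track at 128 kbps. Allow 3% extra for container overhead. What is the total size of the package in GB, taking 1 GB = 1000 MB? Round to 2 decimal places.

9.04 GB

Audio total: 64 + 128 = 192 kbps = 0.192 Mbps.
security camera export: 4.392 Mbps × 4800 s × 1.03 = 21714.0 Mb
music video: 30.302 Mbps × 420 s × 1.03 = 13108.6 Mb
dashcam clip: 13.832 Mbps × 253 s × 1.03 = 3604.5 Mb
wedding ceremony recording: 9.802 Mbps × 3360 s × 1.03 = 33922.8 Mb
Total: 72349.9 Mb = 9043.7 MB.
= 9.044 GB.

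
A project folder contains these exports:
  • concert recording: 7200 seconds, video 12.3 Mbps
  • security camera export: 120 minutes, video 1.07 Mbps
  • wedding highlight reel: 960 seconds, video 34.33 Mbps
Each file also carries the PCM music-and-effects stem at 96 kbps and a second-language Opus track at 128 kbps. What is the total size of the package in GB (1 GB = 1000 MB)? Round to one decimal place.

Audio total: 96 + 128 = 224 kbps = 0.224 Mbps.
concert recording: 12.524 Mbps × 7200 s = 90172.8 Mb
security camera export: 1.294 Mbps × 7200 s = 9316.8 Mb
wedding highlight reel: 34.554 Mbps × 960 s = 33171.8 Mb
Total: 132661.4 Mb = 16582.7 MB.
= 16.58 GB.

16.6 GB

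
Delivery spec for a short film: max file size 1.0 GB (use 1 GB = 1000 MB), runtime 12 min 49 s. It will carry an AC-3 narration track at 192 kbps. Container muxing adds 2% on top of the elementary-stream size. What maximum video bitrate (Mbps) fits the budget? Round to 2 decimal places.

10.01 Mbps

Budget: 1.0 GB = 8000.0 Mb.
Stream payload after overhead: 8000.0 / 1.02 = 7843.1 Mb.
12 min 49 s = 769 s
Total bitrate budget: 7843.1 Mb / 769 s = 10.199 Mbps.
Audio: 192 kbps = 0.192 Mbps.
Video: 10.199 − 0.192 = 10.007 Mbps.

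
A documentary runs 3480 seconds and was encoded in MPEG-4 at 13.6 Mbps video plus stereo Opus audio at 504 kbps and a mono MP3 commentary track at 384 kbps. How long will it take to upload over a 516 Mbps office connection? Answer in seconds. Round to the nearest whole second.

Audio total: 504 + 384 = 888 kbps = 0.888 Mbps.
Total bitrate: 14.488 Mbps.
File: 14.488 Mbps × 3480 s = 50418.2 Mb.
At 516 Mbps: 50418.2 / 516 = 97.7 s ≈ 97.7 seconds.

98 seconds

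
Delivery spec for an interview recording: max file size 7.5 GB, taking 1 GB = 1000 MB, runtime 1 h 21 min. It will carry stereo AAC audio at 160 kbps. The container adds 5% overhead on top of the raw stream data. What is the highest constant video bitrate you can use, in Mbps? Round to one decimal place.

Budget: 7.5 GB = 60000.0 Mb.
Stream payload after overhead: 60000.0 / 1.05 = 57142.9 Mb.
1 h 21 min = 81 min = 4860 s
Total bitrate budget: 57142.9 Mb / 4860 s = 11.758 Mbps.
Audio: 160 kbps = 0.160 Mbps.
Video: 11.758 − 0.160 = 11.598 Mbps.

11.6 Mbps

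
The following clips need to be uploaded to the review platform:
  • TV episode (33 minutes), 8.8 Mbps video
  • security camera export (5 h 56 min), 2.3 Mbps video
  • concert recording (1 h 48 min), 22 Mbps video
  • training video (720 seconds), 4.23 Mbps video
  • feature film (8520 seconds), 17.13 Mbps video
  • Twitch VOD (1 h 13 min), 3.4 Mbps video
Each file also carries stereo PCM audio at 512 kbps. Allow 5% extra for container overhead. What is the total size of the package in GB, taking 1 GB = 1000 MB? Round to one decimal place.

51.9 GB

Audio: 512 kbps = 0.512 Mbps.
TV episode: 9.312 Mbps × 1980 s × 1.05 = 19359.6 Mb
security camera export: 2.812 Mbps × 21360 s × 1.05 = 63067.5 Mb
concert recording: 22.512 Mbps × 6480 s × 1.05 = 153171.6 Mb
training video: 4.742 Mbps × 720 s × 1.05 = 3585.0 Mb
feature film: 17.642 Mbps × 8520 s × 1.05 = 157825.3 Mb
Twitch VOD: 3.912 Mbps × 4380 s × 1.05 = 17991.3 Mb
Total: 415000.4 Mb = 51875.1 MB.
= 51.88 GB.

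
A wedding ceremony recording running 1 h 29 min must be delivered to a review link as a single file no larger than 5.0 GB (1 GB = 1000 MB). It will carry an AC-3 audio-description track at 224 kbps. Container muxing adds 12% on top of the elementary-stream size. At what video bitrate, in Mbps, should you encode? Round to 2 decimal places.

6.46 Mbps

Budget: 5.0 GB = 40000.0 Mb.
Stream payload after overhead: 40000.0 / 1.12 = 35714.3 Mb.
1 h 29 min = 89 min = 5340 s
Total bitrate budget: 35714.3 Mb / 5340 s = 6.688 Mbps.
Audio: 224 kbps = 0.224 Mbps.
Video: 6.688 − 0.224 = 6.464 Mbps.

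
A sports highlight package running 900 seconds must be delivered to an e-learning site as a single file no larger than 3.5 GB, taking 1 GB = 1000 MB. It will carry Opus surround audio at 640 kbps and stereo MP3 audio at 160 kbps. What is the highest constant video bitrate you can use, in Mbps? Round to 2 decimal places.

Budget: 3.5 GB = 28000.0 Mb.
Total bitrate budget: 28000.0 Mb / 900 s = 31.111 Mbps.
Audio total: 640 + 160 = 800 kbps = 0.800 Mbps.
Video: 31.111 − 0.800 = 30.311 Mbps.

30.31 Mbps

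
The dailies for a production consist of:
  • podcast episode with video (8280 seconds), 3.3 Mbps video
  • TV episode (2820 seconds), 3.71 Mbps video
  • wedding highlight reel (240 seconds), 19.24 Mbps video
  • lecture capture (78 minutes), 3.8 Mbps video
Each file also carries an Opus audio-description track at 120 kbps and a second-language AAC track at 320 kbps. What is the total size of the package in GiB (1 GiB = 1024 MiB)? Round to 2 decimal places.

Audio total: 120 + 320 = 440 kbps = 0.440 Mbps.
podcast episode with video: 3.740 Mbps × 8280 s = 30967.2 Mb
TV episode: 4.150 Mbps × 2820 s = 11703.0 Mb
wedding highlight reel: 19.680 Mbps × 240 s = 4723.2 Mb
lecture capture: 4.240 Mbps × 4680 s = 19843.2 Mb
Total: 67236.6 Mb = 8404.6 MB.
= 7.827 GiB.

7.83 GiB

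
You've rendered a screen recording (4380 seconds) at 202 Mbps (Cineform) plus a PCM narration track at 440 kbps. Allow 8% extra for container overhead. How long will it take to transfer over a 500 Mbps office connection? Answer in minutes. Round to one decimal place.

31.9 minutes

Audio: 440 kbps = 0.440 Mbps.
Total bitrate: 202.440 Mbps.
File: 202.440 Mbps × 4380 s = 886687.2 Mb.
With 8% container overhead: ×1.08. → 957622.2 Mb.
At 500 Mbps: 957622.2 / 500 = 1915.2 s ≈ 31.9 minutes.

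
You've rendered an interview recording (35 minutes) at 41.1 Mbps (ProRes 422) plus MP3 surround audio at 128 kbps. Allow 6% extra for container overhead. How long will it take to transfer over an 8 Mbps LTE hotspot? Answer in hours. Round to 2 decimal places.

35 min = 2100 s
Audio: 128 kbps = 0.128 Mbps.
Total bitrate: 41.228 Mbps.
File: 41.228 Mbps × 2100 s = 86578.8 Mb.
With 6% container overhead: ×1.06. → 91773.5 Mb.
At 8 Mbps: 91773.5 / 8 = 11471.7 s ≈ 3.19 hours.

3.19 hours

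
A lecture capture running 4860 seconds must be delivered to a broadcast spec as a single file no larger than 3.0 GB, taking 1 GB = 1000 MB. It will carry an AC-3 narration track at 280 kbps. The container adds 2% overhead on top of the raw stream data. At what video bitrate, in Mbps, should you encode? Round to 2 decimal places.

Budget: 3.0 GB = 24000.0 Mb.
Stream payload after overhead: 24000.0 / 1.02 = 23529.4 Mb.
Total bitrate budget: 23529.4 Mb / 4860 s = 4.841 Mbps.
Audio: 280 kbps = 0.280 Mbps.
Video: 4.841 − 0.280 = 4.561 Mbps.

4.56 Mbps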